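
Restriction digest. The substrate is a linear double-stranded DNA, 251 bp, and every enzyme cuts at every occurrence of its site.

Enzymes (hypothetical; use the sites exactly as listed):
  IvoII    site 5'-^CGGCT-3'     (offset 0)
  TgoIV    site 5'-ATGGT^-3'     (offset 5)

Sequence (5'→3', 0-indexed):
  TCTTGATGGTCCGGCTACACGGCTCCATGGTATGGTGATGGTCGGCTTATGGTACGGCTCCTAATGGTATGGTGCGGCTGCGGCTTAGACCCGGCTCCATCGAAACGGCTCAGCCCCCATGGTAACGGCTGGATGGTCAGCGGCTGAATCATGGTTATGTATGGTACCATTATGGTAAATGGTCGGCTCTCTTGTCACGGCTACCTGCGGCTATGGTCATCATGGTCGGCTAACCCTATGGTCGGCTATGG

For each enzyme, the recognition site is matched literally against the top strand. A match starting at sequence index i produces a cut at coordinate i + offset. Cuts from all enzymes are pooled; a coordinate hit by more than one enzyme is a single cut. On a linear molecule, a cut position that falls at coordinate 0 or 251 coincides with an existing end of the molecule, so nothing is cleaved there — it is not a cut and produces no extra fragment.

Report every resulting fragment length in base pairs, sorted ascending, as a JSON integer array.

Scan for sites:
  IvoII CGGCT/0: at [11, 19, 42, 54, 74, 80, 91, 105, 125, 140, 183, 197, 207, 226, 242] ⇒ [11, 19, 42, 54, 74, 80, 91, 105, 125, 140, 183, 197, 207, 226, 242]
  TgoIV ATGGT/5: at [5, 26, 31, 37, 48, 63, 68, 118, 132, 150, 160, 171, 178, 212, 221, 237] ⇒ [10, 31, 36, 42, 53, 68, 73, 123, 137, 155, 165, 176, 183, 217, 226, 242]

All cut coordinates (distinct, sorted): [10, 11, 19, 31, 36, 42, 53, 54, 68, 73, 74, 80, 91, 105, 123, 125, 137, 140, 155, 165, 176, 183, 197, 207, 217, 226, 242]

Fragment lengths:
  [0,10): 10 bp
  [10,11): 1 bp
  [11,19): 8 bp
  [19,31): 12 bp
  [31,36): 5 bp
  [36,42): 6 bp
  [42,53): 11 bp
  [53,54): 1 bp
  [54,68): 14 bp
  [68,73): 5 bp
  [73,74): 1 bp
  [74,80): 6 bp
  [80,91): 11 bp
  [91,105): 14 bp
  [105,123): 18 bp
  [123,125): 2 bp
  [125,137): 12 bp
  [137,140): 3 bp
  [140,155): 15 bp
  [155,165): 10 bp
  [165,176): 11 bp
  [176,183): 7 bp
  [183,197): 14 bp
  [197,207): 10 bp
  [207,217): 10 bp
  [217,226): 9 bp
  [226,242): 16 bp
  [242,251): 9 bp

[1,1,1,2,3,5,5,6,6,7,8,9,9,10,10,10,10,11,11,11,12,12,14,14,14,15,16,18]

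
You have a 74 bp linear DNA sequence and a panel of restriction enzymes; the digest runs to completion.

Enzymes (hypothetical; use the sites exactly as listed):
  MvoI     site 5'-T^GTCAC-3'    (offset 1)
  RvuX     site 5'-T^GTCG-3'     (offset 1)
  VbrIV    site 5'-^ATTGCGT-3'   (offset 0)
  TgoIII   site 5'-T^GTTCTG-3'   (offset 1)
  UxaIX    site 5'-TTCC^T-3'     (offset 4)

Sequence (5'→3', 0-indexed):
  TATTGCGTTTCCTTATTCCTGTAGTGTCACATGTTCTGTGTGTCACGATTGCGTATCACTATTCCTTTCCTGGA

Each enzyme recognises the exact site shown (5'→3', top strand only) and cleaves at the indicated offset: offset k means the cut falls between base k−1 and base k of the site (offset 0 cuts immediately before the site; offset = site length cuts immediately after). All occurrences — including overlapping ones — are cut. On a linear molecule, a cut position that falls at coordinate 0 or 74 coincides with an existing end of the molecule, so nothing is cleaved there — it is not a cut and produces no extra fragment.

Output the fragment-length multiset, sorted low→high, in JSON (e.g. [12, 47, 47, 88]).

Per-enzyme occurrences:
  MvoI (TGTCAC, off=1): starts [24, 40] → cuts [25, 41]
  RvuX (TGTCG, off=1): no sites
  VbrIV (ATTGCGT, off=0): starts [1, 47] → cuts [1, 47]
  TgoIII (TGTTCTG, off=1): starts [31] → cuts [32]
  UxaIX (TTCCT, off=4): starts [8, 15, 61, 66] → cuts [12, 19, 65, 70]

All cut coordinates (distinct, sorted): [1, 12, 19, 25, 32, 41, 47, 65, 70]

Fragment lengths:
  [0,1): 1 bp
  [1,12): 11 bp
  [12,19): 7 bp
  [19,25): 6 bp
  [25,32): 7 bp
  [32,41): 9 bp
  [41,47): 6 bp
  [47,65): 18 bp
  [65,70): 5 bp
  [70,74): 4 bp

[1,4,5,6,6,7,7,9,11,18]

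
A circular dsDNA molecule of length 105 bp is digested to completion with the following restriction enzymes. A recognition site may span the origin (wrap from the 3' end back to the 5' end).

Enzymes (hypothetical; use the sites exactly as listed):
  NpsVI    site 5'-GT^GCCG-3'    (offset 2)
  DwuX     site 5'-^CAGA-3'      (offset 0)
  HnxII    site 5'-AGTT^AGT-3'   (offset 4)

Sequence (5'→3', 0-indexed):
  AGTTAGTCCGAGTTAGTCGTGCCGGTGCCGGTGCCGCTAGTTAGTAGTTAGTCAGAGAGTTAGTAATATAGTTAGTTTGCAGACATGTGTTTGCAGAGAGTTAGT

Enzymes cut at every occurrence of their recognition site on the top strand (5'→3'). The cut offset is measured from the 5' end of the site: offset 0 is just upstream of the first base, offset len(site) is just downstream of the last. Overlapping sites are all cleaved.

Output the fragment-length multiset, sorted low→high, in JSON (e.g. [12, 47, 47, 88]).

[3,6,6,6,6,7,7,9,9,10,10,12,14]

Scan for sites:
  NpsVI (GTGCCG, off=2): starts [18, 24, 30] → cuts [20, 26, 32]
  DwuX (CAGA, off=0): starts [52, 79, 93] → cuts [52, 79, 93]
  HnxII (AGTTAGT, off=4): starts [0, 10, 38, 45, 57, 69, 98] → cuts [4, 14, 42, 49, 61, 73, 102]

Pooled cuts: [4, 14, 20, 26, 32, 42, 49, 52, 61, 73, 79, 93, 102]

Fragments:
  4→14: 10 bp
  14→20: 6 bp
  20→26: 6 bp
  26→32: 6 bp
  32→42: 10 bp
  42→49: 7 bp
  49→52: 3 bp
  52→61: 9 bp
  61→73: 12 bp
  73→79: 6 bp
  79→93: 14 bp
  93→102: 9 bp
  102→4 (wrap): 105-102+4 = 7 bp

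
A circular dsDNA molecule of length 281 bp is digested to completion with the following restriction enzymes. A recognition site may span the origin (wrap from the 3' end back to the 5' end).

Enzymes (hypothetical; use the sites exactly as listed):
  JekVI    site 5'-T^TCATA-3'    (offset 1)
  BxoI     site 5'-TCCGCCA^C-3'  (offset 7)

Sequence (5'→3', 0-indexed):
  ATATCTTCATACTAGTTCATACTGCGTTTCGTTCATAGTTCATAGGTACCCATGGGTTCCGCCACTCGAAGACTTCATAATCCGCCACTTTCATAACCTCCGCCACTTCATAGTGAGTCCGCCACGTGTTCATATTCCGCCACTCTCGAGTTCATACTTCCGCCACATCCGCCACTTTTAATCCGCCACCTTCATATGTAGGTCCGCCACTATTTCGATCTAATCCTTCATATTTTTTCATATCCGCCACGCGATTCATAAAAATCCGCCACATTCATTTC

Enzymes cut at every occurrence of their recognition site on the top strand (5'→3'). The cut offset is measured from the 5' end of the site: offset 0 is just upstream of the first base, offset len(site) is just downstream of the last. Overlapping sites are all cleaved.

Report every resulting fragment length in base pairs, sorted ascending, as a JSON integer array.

Site scan:
  JekVI TTCATA/1: at [5, 15, 31, 38, 73, 89, 106, 128, 150, 190, 226, 236, 254, 278] ⇒ [6, 16, 32, 39, 74, 90, 107, 129, 151, 191, 227, 237, 255, 279]
  BxoI TCCGCCAC/7: at [57, 80, 98, 117, 135, 158, 167, 181, 202, 242, 264] ⇒ [64, 87, 105, 124, 142, 165, 174, 188, 209, 249, 271]

All cut coordinates (distinct, sorted): [6, 16, 32, 39, 64, 74, 87, 90, 105, 107, 124, 129, 142, 151, 165, 174, 188, 191, 209, 227, 237, 249, 255, 271, 279]

Fragment lengths:
  6→16: 10 bp
  16→32: 16 bp
  32→39: 7 bp
  39→64: 25 bp
  64→74: 10 bp
  74→87: 13 bp
  87→90: 3 bp
  90→105: 15 bp
  105→107: 2 bp
  107→124: 17 bp
  124→129: 5 bp
  129→142: 13 bp
  142→151: 9 bp
  151→165: 14 bp
  165→174: 9 bp
  174→188: 14 bp
  188→191: 3 bp
  191→209: 18 bp
  209→227: 18 bp
  227→237: 10 bp
  237→249: 12 bp
  249→255: 6 bp
  255→271: 16 bp
  271→279: 8 bp
  279→6 (wrap): 281-279+6 = 8 bp

[2,3,3,5,6,7,8,8,9,9,10,10,10,12,13,13,14,14,15,16,16,17,18,18,25]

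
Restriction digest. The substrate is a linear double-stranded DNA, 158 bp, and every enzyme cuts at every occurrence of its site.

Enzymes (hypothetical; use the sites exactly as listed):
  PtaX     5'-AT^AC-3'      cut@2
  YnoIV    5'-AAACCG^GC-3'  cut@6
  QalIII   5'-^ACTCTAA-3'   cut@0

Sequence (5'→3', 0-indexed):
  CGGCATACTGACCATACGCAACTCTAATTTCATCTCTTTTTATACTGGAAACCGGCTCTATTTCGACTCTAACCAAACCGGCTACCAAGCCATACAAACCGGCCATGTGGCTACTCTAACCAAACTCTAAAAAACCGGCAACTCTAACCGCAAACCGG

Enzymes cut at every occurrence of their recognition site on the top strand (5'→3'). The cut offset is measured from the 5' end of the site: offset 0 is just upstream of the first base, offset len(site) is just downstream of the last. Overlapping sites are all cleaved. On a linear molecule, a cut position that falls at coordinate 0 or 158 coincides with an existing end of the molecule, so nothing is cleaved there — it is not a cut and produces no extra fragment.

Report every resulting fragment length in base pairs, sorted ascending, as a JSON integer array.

Scan for sites:
  PtaX (ATAC, off=2): starts [4, 13, 41, 91] → cuts [6, 15, 43, 93]
  YnoIV (AAACCGGC, off=6): starts [48, 74, 95, 131] → cuts [54, 80, 101, 137]
  QalIII (ACTCTAA, off=0): starts [20, 65, 112, 123, 140] → cuts [20, 65, 112, 123, 140]

Pooled cuts: [6, 15, 20, 43, 54, 65, 80, 93, 101, 112, 123, 137, 140]

Fragment lengths:
  [0,6): 6 bp
  [6,15): 9 bp
  [15,20): 5 bp
  [20,43): 23 bp
  [43,54): 11 bp
  [54,65): 11 bp
  [65,80): 15 bp
  [80,93): 13 bp
  [93,101): 8 bp
  [101,112): 11 bp
  [112,123): 11 bp
  [123,137): 14 bp
  [137,140): 3 bp
  [140,158): 18 bp

[3,5,6,8,9,11,11,11,11,13,14,15,18,23]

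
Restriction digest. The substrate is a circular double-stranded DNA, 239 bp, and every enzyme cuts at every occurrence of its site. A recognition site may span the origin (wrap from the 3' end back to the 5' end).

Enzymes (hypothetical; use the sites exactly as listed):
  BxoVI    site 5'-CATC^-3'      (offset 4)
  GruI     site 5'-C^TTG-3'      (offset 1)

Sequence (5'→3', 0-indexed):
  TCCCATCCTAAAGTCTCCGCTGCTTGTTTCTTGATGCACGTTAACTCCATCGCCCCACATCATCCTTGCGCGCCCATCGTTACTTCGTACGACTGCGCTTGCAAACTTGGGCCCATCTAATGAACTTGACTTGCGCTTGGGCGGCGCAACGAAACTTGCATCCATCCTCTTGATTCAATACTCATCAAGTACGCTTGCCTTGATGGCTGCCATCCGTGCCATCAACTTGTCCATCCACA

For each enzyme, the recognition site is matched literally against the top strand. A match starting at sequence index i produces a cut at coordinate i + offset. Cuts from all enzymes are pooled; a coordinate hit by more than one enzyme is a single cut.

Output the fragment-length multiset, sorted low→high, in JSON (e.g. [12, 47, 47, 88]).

Per-enzyme occurrences:
  BxoVI CATC/4: at [3, 47, 57, 60, 74, 113, 158, 162, 182, 210, 219, 231, 237] ⇒ [2, 7, 51, 61, 64, 78, 117, 162, 166, 186, 214, 223, 235]
  GruI CTTG/1: at [22, 29, 64, 97, 105, 124, 129, 135, 154, 168, 193, 198, 225] ⇒ [23, 30, 65, 98, 106, 125, 130, 136, 155, 169, 194, 199, 226]

Pooled cuts: [2, 7, 23, 30, 51, 61, 64, 65, 78, 98, 106, 117, 125, 130, 136, 155, 162, 166, 169, 186, 194, 199, 214, 223, 226, 235]

Fragments:
  2→7: 5 bp
  7→23: 16 bp
  23→30: 7 bp
  30→51: 21 bp
  51→61: 10 bp
  61→64: 3 bp
  64→65: 1 bp
  65→78: 13 bp
  78→98: 20 bp
  98→106: 8 bp
  106→117: 11 bp
  117→125: 8 bp
  125→130: 5 bp
  130→136: 6 bp
  136→155: 19 bp
  155→162: 7 bp
  162→166: 4 bp
  166→169: 3 bp
  169→186: 17 bp
  186→194: 8 bp
  194→199: 5 bp
  199→214: 15 bp
  214→223: 9 bp
  223→226: 3 bp
  226→235: 9 bp
  235→2 (wrap): 239-235+2 = 6 bp

[1,3,3,3,4,5,5,5,6,6,7,7,8,8,8,9,9,10,11,13,15,16,17,19,20,21]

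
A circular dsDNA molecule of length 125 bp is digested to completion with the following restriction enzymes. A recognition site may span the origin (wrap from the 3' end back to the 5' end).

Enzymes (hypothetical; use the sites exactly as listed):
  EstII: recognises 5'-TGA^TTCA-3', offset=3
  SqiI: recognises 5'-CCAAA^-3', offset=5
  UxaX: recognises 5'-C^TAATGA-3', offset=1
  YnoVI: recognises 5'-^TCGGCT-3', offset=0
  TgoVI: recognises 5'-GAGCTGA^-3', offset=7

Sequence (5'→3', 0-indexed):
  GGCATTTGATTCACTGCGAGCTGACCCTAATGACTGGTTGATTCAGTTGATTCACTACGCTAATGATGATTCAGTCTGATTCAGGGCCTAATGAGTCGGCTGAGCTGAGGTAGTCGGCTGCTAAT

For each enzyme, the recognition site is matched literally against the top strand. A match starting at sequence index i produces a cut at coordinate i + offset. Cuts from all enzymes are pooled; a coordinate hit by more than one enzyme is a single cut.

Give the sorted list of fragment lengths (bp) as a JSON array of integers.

[3,5,7,9,9,9,10,10,13,14,15,21]

Per-enzyme occurrences:
  EstII TGATTCA/3: at [6, 38, 47, 66, 76] ⇒ [9, 41, 50, 69, 79]
  SqiI (CCAAA, off=5): no sites
  UxaX CTAATGA/1: at [26, 59, 87] ⇒ [27, 60, 88]
  YnoVI TCGGCT/0: at [95, 113] ⇒ [95, 113]
  TgoVI GAGCTGA/7: at [17, 101] ⇒ [24, 108]

All cut coordinates (distinct, sorted): [9, 24, 27, 41, 50, 60, 69, 79, 88, 95, 108, 113]

Fragment lengths:
  9→24: 15 bp
  24→27: 3 bp
  27→41: 14 bp
  41→50: 9 bp
  50→60: 10 bp
  60→69: 9 bp
  69→79: 10 bp
  79→88: 9 bp
  88→95: 7 bp
  95→108: 13 bp
  108→113: 5 bp
  113→9 (wrap): 125-113+9 = 21 bp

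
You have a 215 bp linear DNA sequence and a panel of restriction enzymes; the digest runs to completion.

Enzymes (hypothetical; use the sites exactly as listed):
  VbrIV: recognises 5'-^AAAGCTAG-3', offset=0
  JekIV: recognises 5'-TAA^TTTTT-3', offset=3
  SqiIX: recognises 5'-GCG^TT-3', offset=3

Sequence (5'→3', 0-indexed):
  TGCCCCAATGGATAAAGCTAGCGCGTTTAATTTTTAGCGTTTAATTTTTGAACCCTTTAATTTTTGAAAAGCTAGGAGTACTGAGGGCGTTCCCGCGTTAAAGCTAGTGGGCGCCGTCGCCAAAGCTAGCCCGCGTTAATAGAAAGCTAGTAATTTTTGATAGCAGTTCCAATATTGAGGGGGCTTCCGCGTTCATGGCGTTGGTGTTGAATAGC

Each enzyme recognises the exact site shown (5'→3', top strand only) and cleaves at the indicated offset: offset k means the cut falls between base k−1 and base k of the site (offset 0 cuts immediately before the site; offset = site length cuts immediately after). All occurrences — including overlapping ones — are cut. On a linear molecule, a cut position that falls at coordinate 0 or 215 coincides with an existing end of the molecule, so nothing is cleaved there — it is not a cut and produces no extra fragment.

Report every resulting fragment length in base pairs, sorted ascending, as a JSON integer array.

[2,5,5,7,7,8,9,9,11,12,13,14,15,16,22,22,38]

Per-enzyme occurrences:
  VbrIV (AAAGCTAG, off=0): starts [13, 67, 99, 121, 142] → cuts [13, 67, 99, 121, 142]
  JekIV (TAATTTTT, off=3): starts [27, 41, 57, 150] → cuts [30, 44, 60, 153]
  SqiIX (GCGTT, off=3): starts [22, 36, 86, 94, 132, 188, 197] → cuts [25, 39, 89, 97, 135, 191, 200]

Pooled cuts: [13, 25, 30, 39, 44, 60, 67, 89, 97, 99, 121, 135, 142, 153, 191, 200]

Fragments:
  [0,13): 13 bp
  [13,25): 12 bp
  [25,30): 5 bp
  [30,39): 9 bp
  [39,44): 5 bp
  [44,60): 16 bp
  [60,67): 7 bp
  [67,89): 22 bp
  [89,97): 8 bp
  [97,99): 2 bp
  [99,121): 22 bp
  [121,135): 14 bp
  [135,142): 7 bp
  [142,153): 11 bp
  [153,191): 38 bp
  [191,200): 9 bp
  [200,215): 15 bp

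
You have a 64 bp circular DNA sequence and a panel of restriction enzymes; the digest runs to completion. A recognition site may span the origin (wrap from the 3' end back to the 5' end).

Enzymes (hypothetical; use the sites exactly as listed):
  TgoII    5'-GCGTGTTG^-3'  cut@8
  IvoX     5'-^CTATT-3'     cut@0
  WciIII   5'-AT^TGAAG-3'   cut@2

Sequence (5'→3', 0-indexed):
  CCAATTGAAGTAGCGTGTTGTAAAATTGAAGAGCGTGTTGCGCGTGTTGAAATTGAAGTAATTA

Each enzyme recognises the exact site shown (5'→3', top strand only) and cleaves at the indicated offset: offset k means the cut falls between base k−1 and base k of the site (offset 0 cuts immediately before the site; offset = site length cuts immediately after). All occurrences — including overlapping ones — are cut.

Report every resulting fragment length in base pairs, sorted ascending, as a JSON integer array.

[4,6,9,14,15,16]

Per-enzyme occurrences:
  TgoII GCGTGTTG/8: at [12, 32, 41] ⇒ [20, 40, 49]
  IvoX (CTATT, off=0): no sites
  WciIII ATTGAAG/2: at [3, 24, 51] ⇒ [5, 26, 53]

All cut coordinates (distinct, sorted): [5, 20, 26, 40, 49, 53]

Fragments:
  5→20: 15 bp
  20→26: 6 bp
  26→40: 14 bp
  40→49: 9 bp
  49→53: 4 bp
  53→5 (wrap): 64-53+5 = 16 bp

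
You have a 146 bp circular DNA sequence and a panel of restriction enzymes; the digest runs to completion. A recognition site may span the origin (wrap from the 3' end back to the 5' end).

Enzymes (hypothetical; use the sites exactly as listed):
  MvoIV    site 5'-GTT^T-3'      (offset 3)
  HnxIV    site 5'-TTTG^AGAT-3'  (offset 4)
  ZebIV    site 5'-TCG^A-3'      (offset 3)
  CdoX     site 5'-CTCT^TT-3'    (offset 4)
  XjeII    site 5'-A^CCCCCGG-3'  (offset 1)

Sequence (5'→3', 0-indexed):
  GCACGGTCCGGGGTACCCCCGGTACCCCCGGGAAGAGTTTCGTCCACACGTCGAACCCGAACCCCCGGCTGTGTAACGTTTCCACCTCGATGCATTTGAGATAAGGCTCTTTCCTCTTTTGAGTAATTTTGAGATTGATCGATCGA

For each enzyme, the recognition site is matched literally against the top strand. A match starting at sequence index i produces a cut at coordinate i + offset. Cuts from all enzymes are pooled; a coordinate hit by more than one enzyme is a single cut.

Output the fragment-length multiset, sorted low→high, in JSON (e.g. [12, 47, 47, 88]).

Site scan:
  MvoIV GTTT/3: at [36, 77] ⇒ [39, 80]
  HnxIV TTTGAGAT/4: at [94, 127] ⇒ [98, 131]
  ZebIV TCGA/3: at [50, 86, 138, 142] ⇒ [53, 89, 141, 145]
  CdoX CTCTTT/4: at [106, 113] ⇒ [110, 117]
  XjeII ACCCCCGG/1: at [14, 23, 60] ⇒ [15, 24, 61]

Pooled cuts: [15, 24, 39, 53, 61, 80, 89, 98, 110, 117, 131, 141, 145]

Fragments:
  15→24: 9 bp
  24→39: 15 bp
  39→53: 14 bp
  53→61: 8 bp
  61→80: 19 bp
  80→89: 9 bp
  89→98: 9 bp
  98→110: 12 bp
  110→117: 7 bp
  117→131: 14 bp
  131→141: 10 bp
  141→145: 4 bp
  145→15 (wrap): 146-145+15 = 16 bp

[4,7,8,9,9,9,10,12,14,14,15,16,19]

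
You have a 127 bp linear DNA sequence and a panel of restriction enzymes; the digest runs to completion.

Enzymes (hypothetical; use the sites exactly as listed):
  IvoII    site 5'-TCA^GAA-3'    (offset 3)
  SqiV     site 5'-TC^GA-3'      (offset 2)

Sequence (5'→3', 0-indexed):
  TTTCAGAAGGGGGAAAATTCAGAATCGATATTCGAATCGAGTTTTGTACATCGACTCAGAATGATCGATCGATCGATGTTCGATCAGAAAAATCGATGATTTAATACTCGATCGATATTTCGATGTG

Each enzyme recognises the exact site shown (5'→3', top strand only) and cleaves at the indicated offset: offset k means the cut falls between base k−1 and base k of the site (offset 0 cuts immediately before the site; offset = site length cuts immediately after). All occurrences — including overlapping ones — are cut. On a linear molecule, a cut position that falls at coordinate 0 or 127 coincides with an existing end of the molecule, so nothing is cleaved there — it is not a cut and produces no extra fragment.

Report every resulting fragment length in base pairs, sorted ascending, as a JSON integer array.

Scan for sites:
  IvoII (TCAGAA, off=3): starts [2, 18, 55, 83] → cuts [5, 21, 58, 86]
  SqiV (TCGA, off=2): starts [24, 31, 36, 50, 64, 68, 72, 79, 92, 107, 111, 119] → cuts [26, 33, 38, 52, 66, 70, 74, 81, 94, 109, 113, 121]

All cut coordinates (distinct, sorted): [5, 21, 26, 33, 38, 52, 58, 66, 70, 74, 81, 86, 94, 109, 113, 121]

Fragments:
  [0,5): 5 bp
  [5,21): 16 bp
  [21,26): 5 bp
  [26,33): 7 bp
  [33,38): 5 bp
  [38,52): 14 bp
  [52,58): 6 bp
  [58,66): 8 bp
  [66,70): 4 bp
  [70,74): 4 bp
  [74,81): 7 bp
  [81,86): 5 bp
  [86,94): 8 bp
  [94,109): 15 bp
  [109,113): 4 bp
  [113,121): 8 bp
  [121,127): 6 bp

[4,4,4,5,5,5,5,6,6,7,7,8,8,8,14,15,16]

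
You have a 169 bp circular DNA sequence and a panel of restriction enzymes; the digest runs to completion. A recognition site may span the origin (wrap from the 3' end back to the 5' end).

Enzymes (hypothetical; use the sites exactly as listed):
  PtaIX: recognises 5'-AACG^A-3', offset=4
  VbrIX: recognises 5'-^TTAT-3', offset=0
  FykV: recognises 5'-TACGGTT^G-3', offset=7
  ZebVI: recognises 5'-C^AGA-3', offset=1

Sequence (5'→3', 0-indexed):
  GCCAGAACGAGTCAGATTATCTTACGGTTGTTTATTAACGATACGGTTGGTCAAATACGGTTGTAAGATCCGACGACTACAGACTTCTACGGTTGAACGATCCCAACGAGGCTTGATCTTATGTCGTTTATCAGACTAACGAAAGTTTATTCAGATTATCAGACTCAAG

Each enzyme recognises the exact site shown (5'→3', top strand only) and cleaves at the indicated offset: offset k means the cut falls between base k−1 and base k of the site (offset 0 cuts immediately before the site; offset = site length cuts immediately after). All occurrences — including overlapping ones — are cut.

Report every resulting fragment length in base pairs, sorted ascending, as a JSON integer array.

Site scan:
  PtaIX AACGA/4: at [5, 36, 95, 104, 137] ⇒ [9, 40, 99, 108, 141]
  VbrIX TTAT/0: at [16, 31, 118, 127, 146, 155] ⇒ [16, 31, 118, 127, 146, 155]
  FykV TACGGTTG/7: at [22, 41, 55, 87] ⇒ [29, 48, 62, 94]
  ZebVI CAGA/1: at [2, 12, 79, 131, 151, 159] ⇒ [3, 13, 80, 132, 152, 160]

Pooled cuts: [3, 9, 13, 16, 29, 31, 40, 48, 62, 80, 94, 99, 108, 118, 127, 132, 141, 146, 152, 155, 160]

Fragment lengths:
  3→9: 6 bp
  9→13: 4 bp
  13→16: 3 bp
  16→29: 13 bp
  29→31: 2 bp
  31→40: 9 bp
  40→48: 8 bp
  48→62: 14 bp
  62→80: 18 bp
  80→94: 14 bp
  94→99: 5 bp
  99→108: 9 bp
  108→118: 10 bp
  118→127: 9 bp
  127→132: 5 bp
  132→141: 9 bp
  141→146: 5 bp
  146→152: 6 bp
  152→155: 3 bp
  155→160: 5 bp
  160→3 (wrap): 169-160+3 = 12 bp

[2,3,3,4,5,5,5,5,6,6,8,9,9,9,9,10,12,13,14,14,18]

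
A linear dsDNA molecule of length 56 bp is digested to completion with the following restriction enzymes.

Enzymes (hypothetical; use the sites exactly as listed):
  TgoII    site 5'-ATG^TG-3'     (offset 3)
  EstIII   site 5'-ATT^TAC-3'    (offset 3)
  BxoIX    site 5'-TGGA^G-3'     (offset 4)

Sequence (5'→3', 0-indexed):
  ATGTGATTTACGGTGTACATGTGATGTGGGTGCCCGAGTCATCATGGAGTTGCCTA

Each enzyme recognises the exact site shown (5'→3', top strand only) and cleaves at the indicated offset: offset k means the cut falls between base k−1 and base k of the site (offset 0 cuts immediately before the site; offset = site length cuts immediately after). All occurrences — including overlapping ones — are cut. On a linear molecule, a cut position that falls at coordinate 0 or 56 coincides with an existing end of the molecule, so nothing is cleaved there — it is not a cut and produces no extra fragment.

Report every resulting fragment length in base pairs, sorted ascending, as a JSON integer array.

[3,5,5,8,13,22]

Site scan:
  TgoII (ATGTG, off=3): starts [0, 18, 23] → cuts [3, 21, 26]
  EstIII (ATTTAC, off=3): starts [5] → cuts [8]
  BxoIX (TGGAG, off=4): starts [44] → cuts [48]

All cut coordinates (distinct, sorted): [3, 8, 21, 26, 48]

Fragments:
  [0,3): 3 bp
  [3,8): 5 bp
  [8,21): 13 bp
  [21,26): 5 bp
  [26,48): 22 bp
  [48,56): 8 bp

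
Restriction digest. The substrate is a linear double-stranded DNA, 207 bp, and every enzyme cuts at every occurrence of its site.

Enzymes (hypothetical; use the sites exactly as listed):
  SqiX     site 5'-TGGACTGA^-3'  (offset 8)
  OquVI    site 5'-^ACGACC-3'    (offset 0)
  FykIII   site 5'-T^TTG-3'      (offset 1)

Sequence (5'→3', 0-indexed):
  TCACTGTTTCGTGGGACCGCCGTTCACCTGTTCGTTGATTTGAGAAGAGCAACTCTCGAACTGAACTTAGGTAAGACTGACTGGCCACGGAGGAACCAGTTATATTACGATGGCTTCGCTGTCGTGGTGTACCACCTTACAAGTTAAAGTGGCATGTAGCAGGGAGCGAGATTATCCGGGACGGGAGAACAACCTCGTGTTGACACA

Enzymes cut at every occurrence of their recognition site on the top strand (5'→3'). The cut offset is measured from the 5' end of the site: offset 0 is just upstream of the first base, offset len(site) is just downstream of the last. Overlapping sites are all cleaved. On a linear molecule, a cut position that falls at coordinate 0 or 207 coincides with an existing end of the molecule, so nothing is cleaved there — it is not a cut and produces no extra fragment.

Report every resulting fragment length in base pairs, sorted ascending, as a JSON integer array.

[39,168]

Per-enzyme occurrences:
  SqiX (TGGACTGA, off=8): no sites
  OquVI (ACGACC, off=0): no sites
  FykIII (TTTG, off=1): starts [38] → cuts [39]

Pooled cuts: [39]

Fragment lengths:
  [0,39): 39 bp
  [39,207): 168 bp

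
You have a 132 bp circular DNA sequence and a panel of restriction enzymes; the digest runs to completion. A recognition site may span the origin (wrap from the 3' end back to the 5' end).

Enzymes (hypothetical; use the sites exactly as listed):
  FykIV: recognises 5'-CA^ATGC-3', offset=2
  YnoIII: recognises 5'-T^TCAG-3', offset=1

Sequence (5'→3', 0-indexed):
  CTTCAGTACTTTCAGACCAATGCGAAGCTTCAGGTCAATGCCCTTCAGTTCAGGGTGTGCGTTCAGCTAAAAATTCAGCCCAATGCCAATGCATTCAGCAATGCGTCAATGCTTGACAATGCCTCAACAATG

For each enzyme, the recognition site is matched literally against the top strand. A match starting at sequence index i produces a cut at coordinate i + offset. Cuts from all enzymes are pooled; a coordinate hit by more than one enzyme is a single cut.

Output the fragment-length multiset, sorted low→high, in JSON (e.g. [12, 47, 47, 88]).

Per-enzyme occurrences:
  FykIV (CAATGC, off=2): starts [17, 35, 80, 86, 98, 106, 116, 127] → cuts [19, 37, 82, 88, 100, 108, 118, 129]
  YnoIII (TTCAG, off=1): starts [1, 10, 28, 43, 48, 61, 73, 93] → cuts [2, 11, 29, 44, 49, 62, 74, 94]

Pooled cuts: [2, 11, 19, 29, 37, 44, 49, 62, 74, 82, 88, 94, 100, 108, 118, 129]

Fragments:
  2→11: 9 bp
  11→19: 8 bp
  19→29: 10 bp
  29→37: 8 bp
  37→44: 7 bp
  44→49: 5 bp
  49→62: 13 bp
  62→74: 12 bp
  74→82: 8 bp
  82→88: 6 bp
  88→94: 6 bp
  94→100: 6 bp
  100→108: 8 bp
  108→118: 10 bp
  118→129: 11 bp
  129→2 (wrap): 132-129+2 = 5 bp

[5,5,6,6,6,7,8,8,8,8,9,10,10,11,12,13]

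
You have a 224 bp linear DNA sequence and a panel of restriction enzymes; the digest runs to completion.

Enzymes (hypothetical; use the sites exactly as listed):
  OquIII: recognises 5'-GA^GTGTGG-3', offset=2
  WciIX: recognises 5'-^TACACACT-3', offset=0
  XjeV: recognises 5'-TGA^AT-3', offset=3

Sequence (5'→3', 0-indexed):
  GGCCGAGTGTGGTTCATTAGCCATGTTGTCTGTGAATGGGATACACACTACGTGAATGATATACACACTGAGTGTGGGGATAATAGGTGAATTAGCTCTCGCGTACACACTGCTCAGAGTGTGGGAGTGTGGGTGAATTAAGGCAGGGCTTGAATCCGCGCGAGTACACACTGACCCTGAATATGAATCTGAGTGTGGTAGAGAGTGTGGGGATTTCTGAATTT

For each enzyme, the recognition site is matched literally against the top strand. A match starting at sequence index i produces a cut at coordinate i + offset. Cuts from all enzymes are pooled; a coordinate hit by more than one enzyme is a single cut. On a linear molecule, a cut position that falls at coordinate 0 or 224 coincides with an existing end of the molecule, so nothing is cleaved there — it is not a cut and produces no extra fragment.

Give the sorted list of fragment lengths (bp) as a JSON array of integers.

[4,6,6,6,6,6,8,10,10,11,12,13,14,15,16,16,17,19,29]

Scan for sites:
  OquIII GAGTGTGG/2: at [4, 69, 116, 124, 190, 202] ⇒ [6, 71, 118, 126, 192, 204]
  WciIX TACACACT/0: at [41, 61, 103, 164] ⇒ [41, 61, 103, 164]
  XjeV TGAAT/3: at [32, 52, 87, 133, 150, 177, 183, 217] ⇒ [35, 55, 90, 136, 153, 180, 186, 220]

Pooled cuts: [6, 35, 41, 55, 61, 71, 90, 103, 118, 126, 136, 153, 164, 180, 186, 192, 204, 220]

Fragment lengths:
  [0,6): 6 bp
  [6,35): 29 bp
  [35,41): 6 bp
  [41,55): 14 bp
  [55,61): 6 bp
  [61,71): 10 bp
  [71,90): 19 bp
  [90,103): 13 bp
  [103,118): 15 bp
  [118,126): 8 bp
  [126,136): 10 bp
  [136,153): 17 bp
  [153,164): 11 bp
  [164,180): 16 bp
  [180,186): 6 bp
  [186,192): 6 bp
  [192,204): 12 bp
  [204,220): 16 bp
  [220,224): 4 bp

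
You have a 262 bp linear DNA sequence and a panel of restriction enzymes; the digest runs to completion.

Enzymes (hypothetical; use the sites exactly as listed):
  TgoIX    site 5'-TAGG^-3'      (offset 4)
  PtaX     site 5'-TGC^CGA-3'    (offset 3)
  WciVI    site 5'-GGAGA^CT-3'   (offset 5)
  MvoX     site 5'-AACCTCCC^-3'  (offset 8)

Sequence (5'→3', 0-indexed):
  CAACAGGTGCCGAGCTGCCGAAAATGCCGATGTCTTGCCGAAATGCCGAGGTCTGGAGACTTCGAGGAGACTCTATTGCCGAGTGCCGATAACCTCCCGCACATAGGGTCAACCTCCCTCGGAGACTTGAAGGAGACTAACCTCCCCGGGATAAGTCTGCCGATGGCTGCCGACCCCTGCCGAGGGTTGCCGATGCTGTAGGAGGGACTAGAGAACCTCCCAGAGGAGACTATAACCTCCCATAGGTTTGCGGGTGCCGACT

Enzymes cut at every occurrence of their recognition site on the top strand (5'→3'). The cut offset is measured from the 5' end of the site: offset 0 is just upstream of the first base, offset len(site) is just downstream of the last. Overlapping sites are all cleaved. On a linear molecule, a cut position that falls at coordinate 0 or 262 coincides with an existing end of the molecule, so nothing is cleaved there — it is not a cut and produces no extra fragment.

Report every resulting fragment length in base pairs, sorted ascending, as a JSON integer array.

[5,5,7,7,8,8,8,9,9,9,10,10,10,10,10,11,11,11,11,11,12,12,12,13,14,19]

Site scan:
  TgoIX TAGG/4: at [103, 198, 242] ⇒ [107, 202, 246]
  PtaX TGCCGA/3: at [7, 15, 24, 35, 43, 76, 83, 157, 167, 177, 187, 254] ⇒ [10, 18, 27, 38, 46, 79, 86, 160, 170, 180, 190, 257]
  WciVI GGAGACT/5: at [54, 65, 120, 131, 224] ⇒ [59, 70, 125, 136, 229]
  MvoX AACCTCCC/8: at [90, 110, 138, 213, 233] ⇒ [98, 118, 146, 221, 241]

Pooled cuts: [10, 18, 27, 38, 46, 59, 70, 79, 86, 98, 107, 118, 125, 136, 146, 160, 170, 180, 190, 202, 221, 229, 241, 246, 257]

Fragments:
  [0,10): 10 bp
  [10,18): 8 bp
  [18,27): 9 bp
  [27,38): 11 bp
  [38,46): 8 bp
  [46,59): 13 bp
  [59,70): 11 bp
  [70,79): 9 bp
  [79,86): 7 bp
  [86,98): 12 bp
  [98,107): 9 bp
  [107,118): 11 bp
  [118,125): 7 bp
  [125,136): 11 bp
  [136,146): 10 bp
  [146,160): 14 bp
  [160,170): 10 bp
  [170,180): 10 bp
  [180,190): 10 bp
  [190,202): 12 bp
  [202,221): 19 bp
  [221,229): 8 bp
  [229,241): 12 bp
  [241,246): 5 bp
  [246,257): 11 bp
  [257,262): 5 bp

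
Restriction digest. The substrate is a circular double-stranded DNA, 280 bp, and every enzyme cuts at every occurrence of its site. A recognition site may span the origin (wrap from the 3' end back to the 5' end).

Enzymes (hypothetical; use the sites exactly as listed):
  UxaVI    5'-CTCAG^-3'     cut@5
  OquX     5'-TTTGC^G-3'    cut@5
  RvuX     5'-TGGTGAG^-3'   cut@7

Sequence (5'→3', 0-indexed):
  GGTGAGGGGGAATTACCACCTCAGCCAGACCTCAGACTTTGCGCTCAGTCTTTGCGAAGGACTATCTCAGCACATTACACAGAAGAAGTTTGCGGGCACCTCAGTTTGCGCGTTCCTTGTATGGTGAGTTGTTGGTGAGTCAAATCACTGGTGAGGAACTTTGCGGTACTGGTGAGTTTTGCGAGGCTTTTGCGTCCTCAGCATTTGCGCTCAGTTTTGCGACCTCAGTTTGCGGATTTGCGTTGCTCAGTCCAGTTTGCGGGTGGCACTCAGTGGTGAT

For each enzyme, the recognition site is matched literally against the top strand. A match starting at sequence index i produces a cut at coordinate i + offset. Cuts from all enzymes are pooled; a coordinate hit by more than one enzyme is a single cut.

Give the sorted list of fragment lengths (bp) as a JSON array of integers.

[5,5,6,6,6,6,7,7,7,8,8,8,9,9,10,11,11,11,11,12,13,13,15,16,18,19,23]

Scan for sites:
  UxaVI (CTCAG, off=5): starts [19, 30, 43, 65, 99, 196, 209, 223, 245, 268] → cuts [24, 35, 48, 70, 104, 201, 214, 228, 250, 273]
  OquX (TTTGCG, off=5): starts [37, 50, 88, 104, 159, 177, 188, 203, 215, 228, 236, 255] → cuts [42, 55, 93, 109, 164, 182, 193, 208, 220, 233, 241, 260]
  RvuX (TGGTGAG, off=7): starts [121, 132, 148, 169, 279] → cuts [6, 128, 139, 155, 176]

All cut coordinates (distinct, sorted): [6, 24, 35, 42, 48, 55, 70, 93, 104, 109, 128, 139, 155, 164, 176, 182, 193, 201, 208, 214, 220, 228, 233, 241, 250, 260, 273]

Fragments:
  6→24: 18 bp
  24→35: 11 bp
  35→42: 7 bp
  42→48: 6 bp
  48→55: 7 bp
  55→70: 15 bp
  70→93: 23 bp
  93→104: 11 bp
  104→109: 5 bp
  109→128: 19 bp
  128→139: 11 bp
  139→155: 16 bp
  155→164: 9 bp
  164→176: 12 bp
  176→182: 6 bp
  182→193: 11 bp
  193→201: 8 bp
  201→208: 7 bp
  208→214: 6 bp
  214→220: 6 bp
  220→228: 8 bp
  228→233: 5 bp
  233→241: 8 bp
  241→250: 9 bp
  250→260: 10 bp
  260→273: 13 bp
  273→6 (wrap): 280-273+6 = 13 bp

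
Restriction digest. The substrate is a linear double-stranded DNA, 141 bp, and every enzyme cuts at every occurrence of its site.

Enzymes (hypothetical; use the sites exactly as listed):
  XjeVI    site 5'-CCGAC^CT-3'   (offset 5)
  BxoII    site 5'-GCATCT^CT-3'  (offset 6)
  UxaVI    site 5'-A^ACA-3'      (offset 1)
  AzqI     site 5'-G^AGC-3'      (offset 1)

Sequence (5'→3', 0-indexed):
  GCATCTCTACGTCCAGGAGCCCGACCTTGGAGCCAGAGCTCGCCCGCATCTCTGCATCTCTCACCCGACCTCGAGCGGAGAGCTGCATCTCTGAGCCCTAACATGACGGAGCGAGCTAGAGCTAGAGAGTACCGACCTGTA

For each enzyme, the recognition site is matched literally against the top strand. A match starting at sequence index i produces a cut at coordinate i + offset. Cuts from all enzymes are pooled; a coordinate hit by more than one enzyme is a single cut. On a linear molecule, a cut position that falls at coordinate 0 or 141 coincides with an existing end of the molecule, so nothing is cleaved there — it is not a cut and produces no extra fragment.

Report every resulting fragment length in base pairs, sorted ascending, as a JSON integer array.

[3,4,4,5,5,6,6,6,7,7,8,8,9,10,10,11,15,17]

Site scan:
  XjeVI (CCGACCT, off=5): starts [20, 64, 131] → cuts [25, 69, 136]
  BxoII (GCATCTCT, off=6): starts [0, 45, 53, 84] → cuts [6, 51, 59, 90]
  UxaVI (AACA, off=1): starts [99] → cuts [100]
  AzqI (GAGC, off=1): starts [16, 29, 35, 72, 79, 92, 108, 112, 118] → cuts [17, 30, 36, 73, 80, 93, 109, 113, 119]

All cut coordinates (distinct, sorted): [6, 17, 25, 30, 36, 51, 59, 69, 73, 80, 90, 93, 100, 109, 113, 119, 136]

Fragments:
  [0,6): 6 bp
  [6,17): 11 bp
  [17,25): 8 bp
  [25,30): 5 bp
  [30,36): 6 bp
  [36,51): 15 bp
  [51,59): 8 bp
  [59,69): 10 bp
  [69,73): 4 bp
  [73,80): 7 bp
  [80,90): 10 bp
  [90,93): 3 bp
  [93,100): 7 bp
  [100,109): 9 bp
  [109,113): 4 bp
  [113,119): 6 bp
  [119,136): 17 bp
  [136,141): 5 bp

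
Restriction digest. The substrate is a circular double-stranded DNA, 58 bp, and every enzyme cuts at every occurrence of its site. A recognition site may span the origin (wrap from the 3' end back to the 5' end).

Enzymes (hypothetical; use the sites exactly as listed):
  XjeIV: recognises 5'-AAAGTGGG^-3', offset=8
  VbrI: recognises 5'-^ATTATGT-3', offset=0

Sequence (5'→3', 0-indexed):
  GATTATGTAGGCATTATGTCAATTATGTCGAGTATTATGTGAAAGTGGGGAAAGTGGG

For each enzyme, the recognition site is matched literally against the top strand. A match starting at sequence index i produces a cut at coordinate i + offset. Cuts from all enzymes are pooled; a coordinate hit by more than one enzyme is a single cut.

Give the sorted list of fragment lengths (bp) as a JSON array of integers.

Per-enzyme occurrences:
  XjeIV AAAGTGGG/8: at [41, 50] ⇒ [0, 49]
  VbrI ATTATGT/0: at [1, 12, 21, 33] ⇒ [1, 12, 21, 33]

All cut coordinates (distinct, sorted): [0, 1, 12, 21, 33, 49]

Fragments:
  0→1: 1 bp
  1→12: 11 bp
  12→21: 9 bp
  21→33: 12 bp
  33→49: 16 bp
  49→0 (wrap): 58-49+0 = 9 bp

[1,9,9,11,12,16]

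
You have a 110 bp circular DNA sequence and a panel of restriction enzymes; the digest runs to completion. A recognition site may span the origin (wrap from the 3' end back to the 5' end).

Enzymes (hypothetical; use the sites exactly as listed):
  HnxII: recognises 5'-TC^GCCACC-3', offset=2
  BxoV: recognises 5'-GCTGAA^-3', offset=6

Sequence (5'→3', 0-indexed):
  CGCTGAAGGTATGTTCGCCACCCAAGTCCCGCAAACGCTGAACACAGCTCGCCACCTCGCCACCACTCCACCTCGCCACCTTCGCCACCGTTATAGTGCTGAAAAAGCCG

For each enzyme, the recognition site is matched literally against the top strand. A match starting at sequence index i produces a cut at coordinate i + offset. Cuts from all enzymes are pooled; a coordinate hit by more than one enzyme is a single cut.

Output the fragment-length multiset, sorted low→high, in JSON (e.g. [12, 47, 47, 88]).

[8,8,9,9,14,16,20,26]

Site scan:
  HnxII TCGCCACC/2: at [14, 48, 56, 72, 81] ⇒ [16, 50, 58, 74, 83]
  BxoV GCTGAA/6: at [1, 36, 97] ⇒ [7, 42, 103]

Pooled cuts: [7, 16, 42, 50, 58, 74, 83, 103]

Fragments:
  7→16: 9 bp
  16→42: 26 bp
  42→50: 8 bp
  50→58: 8 bp
  58→74: 16 bp
  74→83: 9 bp
  83→103: 20 bp
  103→7 (wrap): 110-103+7 = 14 bp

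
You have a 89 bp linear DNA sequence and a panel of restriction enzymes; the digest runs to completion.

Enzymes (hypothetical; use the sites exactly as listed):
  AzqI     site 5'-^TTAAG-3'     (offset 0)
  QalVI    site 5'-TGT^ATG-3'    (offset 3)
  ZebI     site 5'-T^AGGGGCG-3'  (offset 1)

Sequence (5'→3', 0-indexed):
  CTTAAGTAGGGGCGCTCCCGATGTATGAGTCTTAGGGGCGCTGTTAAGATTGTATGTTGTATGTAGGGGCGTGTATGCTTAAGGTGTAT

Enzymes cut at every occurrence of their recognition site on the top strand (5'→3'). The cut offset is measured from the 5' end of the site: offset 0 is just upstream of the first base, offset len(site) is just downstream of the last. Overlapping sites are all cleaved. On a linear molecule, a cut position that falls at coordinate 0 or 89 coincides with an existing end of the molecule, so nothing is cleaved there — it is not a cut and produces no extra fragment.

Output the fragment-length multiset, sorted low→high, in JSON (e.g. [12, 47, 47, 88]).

Site scan:
  AzqI TTAAG/0: at [1, 43, 78] ⇒ [1, 43, 78]
  QalVI TGTATG/3: at [21, 50, 57, 71] ⇒ [24, 53, 60, 74]
  ZebI TAGGGGCG/1: at [6, 32, 63] ⇒ [7, 33, 64]

Pooled cuts: [1, 7, 24, 33, 43, 53, 60, 64, 74, 78]

Fragment lengths:
  [0,1): 1 bp
  [1,7): 6 bp
  [7,24): 17 bp
  [24,33): 9 bp
  [33,43): 10 bp
  [43,53): 10 bp
  [53,60): 7 bp
  [60,64): 4 bp
  [64,74): 10 bp
  [74,78): 4 bp
  [78,89): 11 bp

[1,4,4,6,7,9,10,10,10,11,17]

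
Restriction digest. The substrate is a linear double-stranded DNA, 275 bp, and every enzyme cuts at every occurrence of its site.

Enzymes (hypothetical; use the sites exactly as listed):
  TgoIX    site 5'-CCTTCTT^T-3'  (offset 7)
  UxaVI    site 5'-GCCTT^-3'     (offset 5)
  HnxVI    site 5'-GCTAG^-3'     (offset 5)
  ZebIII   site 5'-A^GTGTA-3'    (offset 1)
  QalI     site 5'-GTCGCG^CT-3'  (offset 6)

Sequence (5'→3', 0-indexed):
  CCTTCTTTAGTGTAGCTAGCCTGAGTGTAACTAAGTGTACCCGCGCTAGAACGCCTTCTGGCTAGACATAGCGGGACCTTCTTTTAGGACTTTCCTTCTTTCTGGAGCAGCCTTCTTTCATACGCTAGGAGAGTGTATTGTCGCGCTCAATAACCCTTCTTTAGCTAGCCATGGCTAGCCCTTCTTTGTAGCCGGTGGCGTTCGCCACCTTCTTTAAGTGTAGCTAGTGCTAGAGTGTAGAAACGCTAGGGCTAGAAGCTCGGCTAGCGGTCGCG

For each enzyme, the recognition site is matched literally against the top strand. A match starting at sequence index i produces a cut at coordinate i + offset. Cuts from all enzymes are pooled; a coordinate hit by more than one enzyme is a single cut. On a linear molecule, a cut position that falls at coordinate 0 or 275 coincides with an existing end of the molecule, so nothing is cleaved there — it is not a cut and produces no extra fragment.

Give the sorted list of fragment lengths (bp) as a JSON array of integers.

[1,2,3,3,4,5,6,6,7,7,8,8,8,8,10,10,10,10,11,12,13,14,15,15,16,17,18,28]

Scan for sites:
  TgoIX CCTTCTTT/7: at [0, 76, 93, 110, 154, 179, 207] ⇒ [7, 83, 100, 117, 161, 186, 214]
  UxaVI GCCTT/5: at [52, 109] ⇒ [57, 114]
  HnxVI GCTAG/5: at [14, 44, 60, 123, 163, 173, 222, 228, 244, 250, 262] ⇒ [19, 49, 65, 128, 168, 178, 227, 233, 249, 255, 267]
  ZebIII AGTGTA/1: at [8, 23, 33, 131, 216, 233] ⇒ [9, 24, 34, 132, 217, 234]
  QalI GTCGCGCT/6: at [139] ⇒ [145]

All cut coordinates (distinct, sorted): [7, 9, 19, 24, 34, 49, 57, 65, 83, 100, 114, 117, 128, 132, 145, 161, 168, 178, 186, 214, 217, 227, 233, 234, 249, 255, 267]

Fragments:
  [0,7): 7 bp
  [7,9): 2 bp
  [9,19): 10 bp
  [19,24): 5 bp
  [24,34): 10 bp
  [34,49): 15 bp
  [49,57): 8 bp
  [57,65): 8 bp
  [65,83): 18 bp
  [83,100): 17 bp
  [100,114): 14 bp
  [114,117): 3 bp
  [117,128): 11 bp
  [128,132): 4 bp
  [132,145): 13 bp
  [145,161): 16 bp
  [161,168): 7 bp
  [168,178): 10 bp
  [178,186): 8 bp
  [186,214): 28 bp
  [214,217): 3 bp
  [217,227): 10 bp
  [227,233): 6 bp
  [233,234): 1 bp
  [234,249): 15 bp
  [249,255): 6 bp
  [255,267): 12 bp
  [267,275): 8 bp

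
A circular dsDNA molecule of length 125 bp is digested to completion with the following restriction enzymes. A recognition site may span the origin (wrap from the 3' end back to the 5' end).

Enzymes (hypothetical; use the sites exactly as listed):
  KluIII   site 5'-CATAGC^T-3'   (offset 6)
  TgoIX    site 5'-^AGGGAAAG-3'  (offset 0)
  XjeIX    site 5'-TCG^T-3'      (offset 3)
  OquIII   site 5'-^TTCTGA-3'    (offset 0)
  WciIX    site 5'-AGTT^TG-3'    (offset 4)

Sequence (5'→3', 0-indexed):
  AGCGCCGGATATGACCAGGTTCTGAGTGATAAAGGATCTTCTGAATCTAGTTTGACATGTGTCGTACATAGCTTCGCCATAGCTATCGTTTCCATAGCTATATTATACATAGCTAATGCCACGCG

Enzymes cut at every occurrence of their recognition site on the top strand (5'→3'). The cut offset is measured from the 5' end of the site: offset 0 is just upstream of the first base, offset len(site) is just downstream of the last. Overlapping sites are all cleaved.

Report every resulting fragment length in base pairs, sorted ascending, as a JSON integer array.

Scan for sites:
  KluIII CATAGCT/6: at [66, 77, 92, 107] ⇒ [72, 83, 98, 113]
  TgoIX (AGGGAAAG, off=0): no sites
  XjeIX TCGT/3: at [61, 85] ⇒ [64, 88]
  OquIII TTCTGA/0: at [19, 38] ⇒ [19, 38]
  WciIX AGTTTG/4: at [48] ⇒ [52]

Pooled cuts: [19, 38, 52, 64, 72, 83, 88, 98, 113]

Fragments:
  19→38: 19 bp
  38→52: 14 bp
  52→64: 12 bp
  64→72: 8 bp
  72→83: 11 bp
  83→88: 5 bp
  88→98: 10 bp
  98→113: 15 bp
  113→19 (wrap): 125-113+19 = 31 bp

[5,8,10,11,12,14,15,19,31]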